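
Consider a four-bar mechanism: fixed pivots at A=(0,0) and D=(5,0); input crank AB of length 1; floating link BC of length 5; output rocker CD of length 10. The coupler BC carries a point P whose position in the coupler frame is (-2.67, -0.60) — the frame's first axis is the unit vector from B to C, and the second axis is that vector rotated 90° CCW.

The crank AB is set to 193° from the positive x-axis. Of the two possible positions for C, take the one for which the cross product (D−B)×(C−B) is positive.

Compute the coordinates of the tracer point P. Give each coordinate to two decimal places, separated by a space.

1.29 -1.76

A=(0,0), D=(5.00,0)
B = A + 1.00·(cos193°, sin193°) = (-0.9744, -0.2250)
|BD| = 5.9786
circle(B,5.00) ∩ circle(D,10.00): a=-3.2831, h=3.7711
  candidates: C₊=(-4.3970,3.4200) cross=22.546; C₋=(-4.1132,-4.1169) cross=-22.546
  mode + wants cross > 0 → take C=(-4.3970,3.4200) (cross=22.546)
ex = (C−B)/|BC| = (-0.6845,0.7290); ey = (-0.7290,-0.6845)
P = B + -2.67·ex + -0.60·ey = (1.2907,-1.7606)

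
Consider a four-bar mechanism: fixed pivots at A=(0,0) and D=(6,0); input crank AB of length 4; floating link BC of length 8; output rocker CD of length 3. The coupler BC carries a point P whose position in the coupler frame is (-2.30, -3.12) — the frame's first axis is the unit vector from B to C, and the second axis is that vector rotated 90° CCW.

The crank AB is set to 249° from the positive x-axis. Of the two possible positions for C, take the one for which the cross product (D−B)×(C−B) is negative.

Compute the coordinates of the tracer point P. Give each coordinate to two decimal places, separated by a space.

-3.42 -7.06

A=(0,0), D=(6.00,0)
B = A + 4.00·(cos249°, sin249°) = (-1.4335, -3.7343)
|BD| = 8.3188
circle(B,8.00) ∩ circle(D,3.00): a=7.4652, h=2.8760
  candidates: C₊=(3.9462,2.1868) cross=23.925; C₋=(6.5283,-2.9531) cross=-23.925
  mode - wants cross < 0 → take C=(6.5283,-2.9531) (cross=-23.925)
ex = (C−B)/|BC| = (0.9952,0.0977); ey = (-0.0977,0.9952)
P = B + -2.30·ex + -3.12·ey = (-3.4178,-7.0640)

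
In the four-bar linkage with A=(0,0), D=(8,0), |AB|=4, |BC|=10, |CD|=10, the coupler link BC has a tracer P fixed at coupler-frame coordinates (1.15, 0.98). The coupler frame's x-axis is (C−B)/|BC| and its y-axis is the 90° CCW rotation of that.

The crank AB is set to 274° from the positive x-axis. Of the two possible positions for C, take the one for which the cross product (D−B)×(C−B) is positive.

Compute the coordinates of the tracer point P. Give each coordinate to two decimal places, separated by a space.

A=(0,0), D=(8.00,0)
B = A + 4.00·(cos274°, sin274°) = (0.2790, -3.9903)
|BD| = 8.6911
circle(B,10.00) ∩ circle(D,10.00): a=4.3456, h=9.0064
  candidates: C₊=(0.0045,6.0060) cross=78.276; C₋=(8.2745,-9.9962) cross=-78.276
  mode + wants cross > 0 → take C=(0.0045,6.0060) (cross=78.276)
ex = (C−B)/|BC| = (-0.0275,0.9996); ey = (-0.9996,-0.0275)
P = B + 1.15·ex + 0.98·ey = (-0.7322,-2.8676)

-0.73 -2.87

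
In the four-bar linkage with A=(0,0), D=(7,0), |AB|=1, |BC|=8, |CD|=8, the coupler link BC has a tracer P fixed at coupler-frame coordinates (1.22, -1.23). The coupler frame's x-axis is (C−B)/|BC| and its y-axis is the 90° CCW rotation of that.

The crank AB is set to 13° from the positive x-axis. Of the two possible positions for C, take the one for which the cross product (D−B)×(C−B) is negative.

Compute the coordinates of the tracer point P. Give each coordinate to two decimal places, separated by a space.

0.24 -1.34

A=(0,0), D=(7.00,0)
B = A + 1.00·(cos13°, sin13°) = (0.9744, 0.2250)
|BD| = 6.0298
circle(B,8.00) ∩ circle(D,8.00): a=3.0149, h=7.4101
  candidates: C₊=(4.2636,7.5175) cross=44.682; C₋=(3.7107,-7.2925) cross=-44.682
  mode - wants cross < 0 → take C=(3.7107,-7.2925) (cross=-44.682)
ex = (C−B)/|BC| = (0.3420,-0.9397); ey = (0.9397,0.3420)
P = B + 1.22·ex + -1.23·ey = (0.2359,-1.3422)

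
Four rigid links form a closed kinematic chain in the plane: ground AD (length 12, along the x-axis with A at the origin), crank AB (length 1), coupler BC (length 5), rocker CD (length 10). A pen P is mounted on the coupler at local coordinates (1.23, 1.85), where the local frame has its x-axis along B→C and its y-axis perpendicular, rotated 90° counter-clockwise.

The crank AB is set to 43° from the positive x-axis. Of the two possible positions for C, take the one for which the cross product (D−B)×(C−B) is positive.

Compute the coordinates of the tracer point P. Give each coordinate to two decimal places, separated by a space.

A=(0,0), D=(12.00,0)
B = A + 1.00·(cos43°, sin43°) = (0.7314, 0.6820)
|BD| = 11.2893
circle(B,5.00) ∩ circle(D,10.00): a=2.3229, h=4.4277
  candidates: C₊=(3.3175,4.9612) cross=49.985; C₋=(2.7825,-3.8779) cross=-49.985
  mode + wants cross > 0 → take C=(3.3175,4.9612) (cross=49.985)
ex = (C−B)/|BC| = (0.5172,0.8558); ey = (-0.8558,0.5172)
P = B + 1.23·ex + 1.85·ey = (-0.2158,2.6916)

-0.22 2.69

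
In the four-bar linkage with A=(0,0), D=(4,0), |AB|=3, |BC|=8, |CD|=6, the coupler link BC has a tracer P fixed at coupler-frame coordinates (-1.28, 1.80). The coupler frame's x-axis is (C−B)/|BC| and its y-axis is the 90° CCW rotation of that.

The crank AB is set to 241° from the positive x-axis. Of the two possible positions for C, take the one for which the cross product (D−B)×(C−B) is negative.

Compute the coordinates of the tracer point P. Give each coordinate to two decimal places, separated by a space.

-1.95 -0.47

A=(0,0), D=(4.00,0)
B = A + 3.00·(cos241°, sin241°) = (-1.4544, -2.6239)
|BD| = 6.0527
circle(B,8.00) ∩ circle(D,6.00): a=5.3394, h=5.9574
  candidates: C₊=(0.7746,5.0593) cross=36.059; C₋=(5.9397,-5.6778) cross=-36.059
  mode - wants cross < 0 → take C=(5.9397,-5.6778) (cross=-36.059)
ex = (C−B)/|BC| = (0.9243,-0.3817); ey = (0.3817,0.9243)
P = B + -1.28·ex + 1.80·ey = (-1.9504,-0.4715)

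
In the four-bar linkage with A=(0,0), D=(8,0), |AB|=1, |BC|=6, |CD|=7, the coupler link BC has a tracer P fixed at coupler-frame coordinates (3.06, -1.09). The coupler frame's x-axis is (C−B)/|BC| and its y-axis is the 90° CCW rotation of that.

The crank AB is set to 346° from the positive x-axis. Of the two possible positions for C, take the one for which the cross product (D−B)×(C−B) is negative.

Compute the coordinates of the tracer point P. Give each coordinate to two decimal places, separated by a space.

A=(0,0), D=(8.00,0)
B = A + 1.00·(cos346°, sin346°) = (0.9703, -0.2419)
|BD| = 7.0339
circle(B,6.00) ∩ circle(D,7.00): a=2.5928, h=5.4108
  candidates: C₊=(3.3755,5.2549) cross=38.059; C₋=(3.7477,-5.5604) cross=-38.059
  mode - wants cross < 0 → take C=(3.7477,-5.5604) (cross=-38.059)
ex = (C−B)/|BC| = (0.4629,-0.8864); ey = (0.8864,0.4629)
P = B + 3.06·ex + -1.09·ey = (1.4206,-3.4589)

1.42 -3.46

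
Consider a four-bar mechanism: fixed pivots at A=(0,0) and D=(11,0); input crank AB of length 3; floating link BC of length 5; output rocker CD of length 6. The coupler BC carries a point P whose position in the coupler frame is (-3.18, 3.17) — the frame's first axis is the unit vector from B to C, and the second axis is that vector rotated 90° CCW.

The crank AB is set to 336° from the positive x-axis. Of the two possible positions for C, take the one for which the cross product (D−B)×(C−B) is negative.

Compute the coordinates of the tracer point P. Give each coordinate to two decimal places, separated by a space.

A=(0,0), D=(11.00,0)
B = A + 3.00·(cos336°, sin336°) = (2.7406, -1.2202)
|BD| = 8.3490
circle(B,5.00) ∩ circle(D,6.00): a=3.5157, h=3.5552
  candidates: C₊=(5.6990,2.8107) cross=29.683; C₋=(6.7382,-4.2234) cross=-29.683
  mode - wants cross < 0 → take C=(6.7382,-4.2234) (cross=-29.683)
ex = (C−B)/|BC| = (0.7995,-0.6006); ey = (0.6006,0.7995)
P = B + -3.18·ex + 3.17·ey = (2.1022,3.2243)

2.10 3.22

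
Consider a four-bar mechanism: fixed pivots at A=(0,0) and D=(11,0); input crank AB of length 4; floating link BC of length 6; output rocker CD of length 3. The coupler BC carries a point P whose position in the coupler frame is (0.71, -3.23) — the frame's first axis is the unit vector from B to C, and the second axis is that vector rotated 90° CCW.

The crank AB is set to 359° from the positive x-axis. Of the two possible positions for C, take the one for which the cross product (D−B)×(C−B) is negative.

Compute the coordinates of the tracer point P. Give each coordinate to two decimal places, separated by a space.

3.30 -3.30

A=(0,0), D=(11.00,0)
B = A + 4.00·(cos359°, sin359°) = (3.9994, -0.0698)
|BD| = 7.0010
circle(B,6.00) ∩ circle(D,3.00): a=5.4288, h=2.5550
  candidates: C₊=(9.4024,2.5392) cross=17.888; C₋=(9.4534,-2.5706) cross=-17.888
  mode - wants cross < 0 → take C=(9.4534,-2.5706) (cross=-17.888)
ex = (C−B)/|BC| = (0.9090,-0.4168); ey = (0.4168,0.9090)
P = B + 0.71·ex + -3.23·ey = (3.2985,-3.3018)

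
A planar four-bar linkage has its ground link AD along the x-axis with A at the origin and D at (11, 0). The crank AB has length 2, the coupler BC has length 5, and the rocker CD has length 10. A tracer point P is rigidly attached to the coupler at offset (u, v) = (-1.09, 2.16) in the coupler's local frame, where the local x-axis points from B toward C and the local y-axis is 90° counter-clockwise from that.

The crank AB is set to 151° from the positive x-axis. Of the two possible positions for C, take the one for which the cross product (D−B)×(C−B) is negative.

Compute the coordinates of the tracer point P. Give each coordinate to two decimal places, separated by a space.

A=(0,0), D=(11.00,0)
B = A + 2.00·(cos151°, sin151°) = (-1.7492, 0.9696)
|BD| = 12.7861
circle(B,5.00) ∩ circle(D,10.00): a=3.4601, h=3.6093
  candidates: C₊=(1.9747,4.3062) cross=46.149; C₋=(1.4272,-2.8917) cross=-46.149
  mode - wants cross < 0 → take C=(1.4272,-2.8917) (cross=-46.149)
ex = (C−B)/|BC| = (0.6353,-0.7723); ey = (0.7723,0.6353)
P = B + -1.09·ex + 2.16·ey = (-0.7736,3.1836)

-0.77 3.18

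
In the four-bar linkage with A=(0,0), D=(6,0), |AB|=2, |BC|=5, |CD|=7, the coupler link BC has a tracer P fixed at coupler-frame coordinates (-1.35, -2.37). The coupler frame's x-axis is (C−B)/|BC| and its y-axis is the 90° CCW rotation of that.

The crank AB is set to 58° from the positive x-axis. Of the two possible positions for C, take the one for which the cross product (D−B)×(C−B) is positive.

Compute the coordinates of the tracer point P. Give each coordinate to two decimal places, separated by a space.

2.73 -0.46

A=(0,0), D=(6.00,0)
B = A + 2.00·(cos58°, sin58°) = (1.0598, 1.6961)
|BD| = 5.2232
circle(B,5.00) ∩ circle(D,7.00): a=0.3142, h=4.9901
  candidates: C₊=(2.9774,6.3138) cross=26.064; C₋=(-0.2634,-3.1256) cross=-26.064
  mode + wants cross > 0 → take C=(2.9774,6.3138) (cross=26.064)
ex = (C−B)/|BC| = (0.3835,0.9235); ey = (-0.9235,0.3835)
P = B + -1.35·ex + -2.37·ey = (2.7309,-0.4596)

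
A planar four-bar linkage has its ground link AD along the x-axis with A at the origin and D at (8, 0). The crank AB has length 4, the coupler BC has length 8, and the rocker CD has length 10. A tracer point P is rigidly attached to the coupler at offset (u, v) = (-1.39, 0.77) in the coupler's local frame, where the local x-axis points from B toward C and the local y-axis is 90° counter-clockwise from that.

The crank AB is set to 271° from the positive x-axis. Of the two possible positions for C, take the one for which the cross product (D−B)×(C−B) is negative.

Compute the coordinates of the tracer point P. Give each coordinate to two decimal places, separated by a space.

-0.35 -2.47

A=(0,0), D=(8.00,0)
B = A + 4.00·(cos271°, sin271°) = (0.0698, -3.9994)
|BD| = 8.8816
circle(B,8.00) ∩ circle(D,10.00): a=2.4141, h=7.6271
  candidates: C₊=(-1.2091,3.8977) cross=67.741; C₋=(5.6598,-9.7223) cross=-67.741
  mode - wants cross < 0 → take C=(5.6598,-9.7223) (cross=-67.741)
ex = (C−B)/|BC| = (0.6987,-0.7154); ey = (0.7154,0.6987)
P = B + -1.39·ex + 0.77·ey = (-0.3506,-2.4670)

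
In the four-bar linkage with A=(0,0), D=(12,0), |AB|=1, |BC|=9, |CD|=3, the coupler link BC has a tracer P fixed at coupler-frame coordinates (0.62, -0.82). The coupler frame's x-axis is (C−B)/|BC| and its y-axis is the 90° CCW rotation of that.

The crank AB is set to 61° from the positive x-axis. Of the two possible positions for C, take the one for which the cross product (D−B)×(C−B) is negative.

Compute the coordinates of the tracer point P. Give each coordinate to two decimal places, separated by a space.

A=(0,0), D=(12.00,0)
B = A + 1.00·(cos61°, sin61°) = (0.4848, 0.8746)
|BD| = 11.5484
circle(B,9.00) ∩ circle(D,3.00): a=8.8915, h=1.3932
  candidates: C₊=(9.4563,1.5905) cross=16.090; C₋=(9.2453,-1.1880) cross=-16.090
  mode - wants cross < 0 → take C=(9.2453,-1.1880) (cross=-16.090)
ex = (C−B)/|BC| = (0.9734,-0.2292); ey = (0.2292,0.9734)
P = B + 0.62·ex + -0.82·ey = (0.9004,-0.0656)

0.90 -0.07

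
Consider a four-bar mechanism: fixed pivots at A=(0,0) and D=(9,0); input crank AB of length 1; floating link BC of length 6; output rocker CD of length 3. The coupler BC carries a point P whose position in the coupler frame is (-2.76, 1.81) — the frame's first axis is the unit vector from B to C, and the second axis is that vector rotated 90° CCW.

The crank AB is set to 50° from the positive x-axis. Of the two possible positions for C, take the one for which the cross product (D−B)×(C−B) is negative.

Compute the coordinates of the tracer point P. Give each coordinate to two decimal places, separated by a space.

-1.34 3.41

A=(0,0), D=(9.00,0)
B = A + 1.00·(cos50°, sin50°) = (0.6428, 0.7660)
|BD| = 8.3922
circle(B,6.00) ∩ circle(D,3.00): a=5.8048, h=1.5182
  candidates: C₊=(6.5619,1.7480) cross=12.741; C₋=(6.2847,-1.2757) cross=-12.741
  mode - wants cross < 0 → take C=(6.2847,-1.2757) (cross=-12.741)
ex = (C−B)/|BC| = (0.9403,-0.3403); ey = (0.3403,0.9403)
P = B + -2.76·ex + 1.81·ey = (-1.3366,3.4072)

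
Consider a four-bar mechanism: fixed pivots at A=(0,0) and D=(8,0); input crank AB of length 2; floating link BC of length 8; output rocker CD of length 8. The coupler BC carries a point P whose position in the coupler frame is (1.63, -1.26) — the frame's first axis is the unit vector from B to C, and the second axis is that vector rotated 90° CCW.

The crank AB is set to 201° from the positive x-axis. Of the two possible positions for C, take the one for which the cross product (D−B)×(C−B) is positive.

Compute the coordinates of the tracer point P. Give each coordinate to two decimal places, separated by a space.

A=(0,0), D=(8.00,0)
B = A + 2.00·(cos201°, sin201°) = (-1.8672, -0.7167)
|BD| = 9.8932
circle(B,8.00) ∩ circle(D,8.00): a=4.9466, h=6.2874
  candidates: C₊=(2.6109,5.9125) cross=62.202; C₋=(3.5219,-6.6292) cross=-62.202
  mode + wants cross > 0 → take C=(2.6109,5.9125) (cross=62.202)
ex = (C−B)/|BC| = (0.5598,0.8287); ey = (-0.8287,0.5598)
P = B + 1.63·ex + -1.26·ey = (0.0894,-0.0713)

0.09 -0.07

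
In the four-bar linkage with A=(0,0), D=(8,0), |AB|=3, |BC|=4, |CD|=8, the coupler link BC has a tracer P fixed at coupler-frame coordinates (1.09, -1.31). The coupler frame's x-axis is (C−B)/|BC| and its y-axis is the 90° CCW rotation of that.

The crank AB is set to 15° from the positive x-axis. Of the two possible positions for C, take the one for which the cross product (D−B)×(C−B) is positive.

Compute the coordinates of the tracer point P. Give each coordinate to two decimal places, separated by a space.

3.69 2.28

A=(0,0), D=(8.00,0)
B = A + 3.00·(cos15°, sin15°) = (2.8978, 0.7765)
|BD| = 5.1610
circle(B,4.00) ∩ circle(D,8.00): a=-2.0698, h=3.4228
  candidates: C₊=(1.3665,4.4717) cross=17.665; C₋=(0.3366,-2.2960) cross=-17.665
  mode + wants cross > 0 → take C=(1.3665,4.4717) (cross=17.665)
ex = (C−B)/|BC| = (-0.3828,0.9238); ey = (-0.9238,-0.3828)
P = B + 1.09·ex + -1.31·ey = (3.6907,2.2849)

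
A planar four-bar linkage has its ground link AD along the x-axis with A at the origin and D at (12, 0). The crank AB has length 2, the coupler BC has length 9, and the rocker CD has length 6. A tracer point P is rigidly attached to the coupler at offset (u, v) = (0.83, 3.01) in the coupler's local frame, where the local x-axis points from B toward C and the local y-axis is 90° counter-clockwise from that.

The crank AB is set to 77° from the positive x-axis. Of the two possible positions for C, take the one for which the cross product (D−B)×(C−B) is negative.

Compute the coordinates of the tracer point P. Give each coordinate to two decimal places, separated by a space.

3.01 3.73

A=(0,0), D=(12.00,0)
B = A + 2.00·(cos77°, sin77°) = (0.4499, 1.9487)
|BD| = 11.7133
circle(B,9.00) ∩ circle(D,6.00): a=7.7776, h=4.5288
  candidates: C₊=(8.8725,5.1204) cross=53.047; C₋=(7.3656,-3.8108) cross=-53.047
  mode - wants cross < 0 → take C=(7.3656,-3.8108) (cross=-53.047)
ex = (C−B)/|BC| = (0.7684,-0.6400); ey = (0.6400,0.7684)
P = B + 0.83·ex + 3.01·ey = (3.0139,3.7305)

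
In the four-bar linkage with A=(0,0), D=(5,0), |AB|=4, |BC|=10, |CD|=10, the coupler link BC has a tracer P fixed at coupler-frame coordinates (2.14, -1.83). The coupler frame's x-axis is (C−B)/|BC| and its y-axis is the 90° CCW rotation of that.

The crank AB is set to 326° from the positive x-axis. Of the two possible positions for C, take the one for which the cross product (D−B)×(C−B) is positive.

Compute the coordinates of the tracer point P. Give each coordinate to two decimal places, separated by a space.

3.10 0.57

A=(0,0), D=(5.00,0)
B = A + 4.00·(cos326°, sin326°) = (3.3162, -2.2368)
|BD| = 2.7997
circle(B,10.00) ∩ circle(D,10.00): a=1.3999, h=9.9015
  candidates: C₊=(-3.7525,4.8367) cross=27.722; C₋=(12.0686,-7.0735) cross=-27.722
  mode + wants cross > 0 → take C=(-3.7525,4.8367) (cross=27.722)
ex = (C−B)/|BC| = (-0.7069,0.7073); ey = (-0.7073,-0.7069)
P = B + 2.14·ex + -1.83·ey = (3.0979,0.5705)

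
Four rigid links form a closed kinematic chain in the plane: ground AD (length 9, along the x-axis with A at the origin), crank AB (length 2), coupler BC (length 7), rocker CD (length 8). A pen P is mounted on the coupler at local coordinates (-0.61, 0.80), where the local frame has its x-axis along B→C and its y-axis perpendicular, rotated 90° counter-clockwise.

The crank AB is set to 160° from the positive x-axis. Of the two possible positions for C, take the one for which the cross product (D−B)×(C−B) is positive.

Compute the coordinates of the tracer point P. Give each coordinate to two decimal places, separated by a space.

-2.87 0.84

A=(0,0), D=(9.00,0)
B = A + 2.00·(cos160°, sin160°) = (-1.8794, 0.6840)
|BD| = 10.9009
circle(B,7.00) ∩ circle(D,8.00): a=4.7624, h=5.1302
  candidates: C₊=(3.1956,5.5053) cross=55.924; C₋=(2.5517,-4.7349) cross=-55.924
  mode + wants cross > 0 → take C=(3.1956,5.5053) (cross=55.924)
ex = (C−B)/|BC| = (0.7250,0.6888); ey = (-0.6888,0.7250)
P = B + -0.61·ex + 0.80·ey = (-2.8726,0.8439)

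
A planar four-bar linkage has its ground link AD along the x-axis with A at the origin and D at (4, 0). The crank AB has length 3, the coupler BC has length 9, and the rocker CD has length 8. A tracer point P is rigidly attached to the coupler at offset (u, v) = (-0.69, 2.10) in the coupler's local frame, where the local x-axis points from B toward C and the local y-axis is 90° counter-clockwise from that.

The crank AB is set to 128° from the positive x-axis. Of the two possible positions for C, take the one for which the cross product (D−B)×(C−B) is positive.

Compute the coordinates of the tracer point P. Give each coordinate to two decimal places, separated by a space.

-3.68 3.59

A=(0,0), D=(4.00,0)
B = A + 3.00·(cos128°, sin128°) = (-1.8470, 2.3640)
|BD| = 6.3068
circle(B,9.00) ∩ circle(D,8.00): a=4.5012, h=7.7936
  candidates: C₊=(5.2473,7.9022) cross=49.153; C₋=(-0.5953,-6.5485) cross=-49.153
  mode + wants cross > 0 → take C=(5.2473,7.9022) (cross=49.153)
ex = (C−B)/|BC| = (0.7883,0.6153); ey = (-0.6153,0.7883)
P = B + -0.69·ex + 2.10·ey = (-3.6831,3.5948)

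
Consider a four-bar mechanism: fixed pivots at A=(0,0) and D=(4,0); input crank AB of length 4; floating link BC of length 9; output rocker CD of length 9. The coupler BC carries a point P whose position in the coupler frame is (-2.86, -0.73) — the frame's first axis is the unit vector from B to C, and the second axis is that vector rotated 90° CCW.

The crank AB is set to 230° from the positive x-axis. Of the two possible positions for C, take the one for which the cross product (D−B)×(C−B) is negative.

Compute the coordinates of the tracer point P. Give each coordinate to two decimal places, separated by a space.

-5.20 -1.73

A=(0,0), D=(4.00,0)
B = A + 4.00·(cos230°, sin230°) = (-2.5712, -3.0642)
|BD| = 7.2505
circle(B,9.00) ∩ circle(D,9.00): a=3.6252, h=8.2376
  candidates: C₊=(-2.7669,5.9337) cross=59.726; C₋=(4.1958,-8.9979) cross=-59.726
  mode - wants cross < 0 → take C=(4.1958,-8.9979) (cross=-59.726)
ex = (C−B)/|BC| = (0.7519,-0.6593); ey = (0.6593,0.7519)
P = B + -2.86·ex + -0.73·ey = (-5.2028,-1.7275)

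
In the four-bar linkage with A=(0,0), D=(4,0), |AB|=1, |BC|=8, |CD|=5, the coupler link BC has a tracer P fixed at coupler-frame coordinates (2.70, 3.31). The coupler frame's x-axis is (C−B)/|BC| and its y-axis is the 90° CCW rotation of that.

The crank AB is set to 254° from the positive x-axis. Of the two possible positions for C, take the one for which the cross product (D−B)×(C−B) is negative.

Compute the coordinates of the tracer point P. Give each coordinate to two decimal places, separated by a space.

A=(0,0), D=(4.00,0)
B = A + 1.00·(cos254°, sin254°) = (-0.2756, -0.9613)
|BD| = 4.3824
circle(B,8.00) ∩ circle(D,5.00): a=6.6408, h=4.4609
  candidates: C₊=(5.2250,4.8476) cross=19.549; C₋=(7.1820,-3.8568) cross=-19.549
  mode - wants cross < 0 → take C=(7.1820,-3.8568) (cross=-19.549)
ex = (C−B)/|BC| = (0.9322,-0.3619); ey = (0.3619,0.9322)
P = B + 2.70·ex + 3.31·ey = (3.4393,1.1471)

3.44 1.15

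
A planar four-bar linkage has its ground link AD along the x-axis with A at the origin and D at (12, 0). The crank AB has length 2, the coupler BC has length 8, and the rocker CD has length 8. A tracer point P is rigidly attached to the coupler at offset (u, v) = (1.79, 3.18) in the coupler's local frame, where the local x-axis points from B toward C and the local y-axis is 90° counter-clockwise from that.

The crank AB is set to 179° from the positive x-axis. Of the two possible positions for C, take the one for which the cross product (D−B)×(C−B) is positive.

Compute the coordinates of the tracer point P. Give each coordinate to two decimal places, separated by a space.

A=(0,0), D=(12.00,0)
B = A + 2.00·(cos179°, sin179°) = (-1.9997, 0.0349)
|BD| = 13.9997
circle(B,8.00) ∩ circle(D,8.00): a=6.9999, h=3.8732
  candidates: C₊=(5.0098,3.8907) cross=54.224; C₋=(4.9905,-3.8558) cross=-54.224
  mode + wants cross > 0 → take C=(5.0098,3.8907) (cross=54.224)
ex = (C−B)/|BC| = (0.8762,0.4820); ey = (-0.4820,0.8762)
P = B + 1.79·ex + 3.18·ey = (-1.9640,3.6839)

-1.96 3.68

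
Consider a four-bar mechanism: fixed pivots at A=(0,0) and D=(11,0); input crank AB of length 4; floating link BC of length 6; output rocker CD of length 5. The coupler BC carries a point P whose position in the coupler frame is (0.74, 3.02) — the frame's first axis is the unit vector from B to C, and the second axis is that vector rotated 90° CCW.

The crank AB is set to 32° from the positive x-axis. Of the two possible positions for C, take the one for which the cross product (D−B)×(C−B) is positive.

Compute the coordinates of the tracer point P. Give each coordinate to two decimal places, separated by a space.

2.86 5.18

A=(0,0), D=(11.00,0)
B = A + 4.00·(cos32°, sin32°) = (3.3922, 2.1197)
|BD| = 7.8976
circle(B,6.00) ∩ circle(D,5.00): a=4.6452, h=3.7976
  candidates: C₊=(8.8862,4.5312) cross=29.992; C₋=(6.8477,-2.7854) cross=-29.992
  mode + wants cross > 0 → take C=(8.8862,4.5312) (cross=29.992)
ex = (C−B)/|BC| = (0.9157,0.4019); ey = (-0.4019,0.9157)
P = B + 0.74·ex + 3.02·ey = (2.8560,5.1824)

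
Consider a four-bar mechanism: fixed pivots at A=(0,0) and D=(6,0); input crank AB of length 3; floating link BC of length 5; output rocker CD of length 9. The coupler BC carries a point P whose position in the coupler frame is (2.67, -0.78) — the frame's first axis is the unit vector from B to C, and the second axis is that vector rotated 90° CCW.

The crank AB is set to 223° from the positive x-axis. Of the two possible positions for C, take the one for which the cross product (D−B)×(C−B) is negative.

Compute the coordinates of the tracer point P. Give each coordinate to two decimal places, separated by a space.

-1.80 -4.80

A=(0,0), D=(6.00,0)
B = A + 3.00·(cos223°, sin223°) = (-2.1941, -2.0460)
|BD| = 8.4456
circle(B,5.00) ∩ circle(D,9.00): a=0.9075, h=4.9170
  candidates: C₊=(-2.5048,2.9443) cross=41.527; C₋=(-0.1224,-6.5966) cross=-41.527
  mode - wants cross < 0 → take C=(-0.1224,-6.5966) (cross=-41.527)
ex = (C−B)/|BC| = (0.4143,-0.9101); ey = (0.9101,0.4143)
P = B + 2.67·ex + -0.78·ey = (-1.7977,-4.7992)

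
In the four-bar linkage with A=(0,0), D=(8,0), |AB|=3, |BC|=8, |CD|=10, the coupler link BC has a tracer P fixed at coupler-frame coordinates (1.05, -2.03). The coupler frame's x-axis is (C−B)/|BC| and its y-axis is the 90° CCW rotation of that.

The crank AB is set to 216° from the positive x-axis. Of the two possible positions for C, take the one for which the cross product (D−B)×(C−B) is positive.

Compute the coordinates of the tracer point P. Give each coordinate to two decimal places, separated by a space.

A=(0,0), D=(8.00,0)
B = A + 3.00·(cos216°, sin216°) = (-2.4271, -1.7634)
|BD| = 10.5751
circle(B,8.00) ∩ circle(D,10.00): a=3.5854, h=7.1515
  candidates: C₊=(-0.0843,5.8859) cross=75.628; C₋=(2.3007,-8.2169) cross=-75.628
  mode + wants cross > 0 → take C=(-0.0843,5.8859) (cross=75.628)
ex = (C−B)/|BC| = (0.2928,0.9562); ey = (-0.9562,0.2928)
P = B + 1.05·ex + -2.03·ey = (-0.1786,-1.3539)

-0.18 -1.35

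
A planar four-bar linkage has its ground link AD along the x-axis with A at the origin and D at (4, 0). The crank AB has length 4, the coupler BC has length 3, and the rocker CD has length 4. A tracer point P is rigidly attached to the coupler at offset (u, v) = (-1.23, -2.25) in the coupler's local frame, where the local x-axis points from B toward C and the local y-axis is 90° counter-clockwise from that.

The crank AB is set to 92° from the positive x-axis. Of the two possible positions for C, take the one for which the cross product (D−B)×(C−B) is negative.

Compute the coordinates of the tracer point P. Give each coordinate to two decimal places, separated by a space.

A=(0,0), D=(4.00,0)
B = A + 4.00·(cos92°, sin92°) = (-0.1396, 3.9976)
|BD| = 5.7547
circle(B,3.00) ∩ circle(D,4.00): a=2.2692, h=1.9624
  candidates: C₊=(2.8559,3.8329) cross=11.293; C₋=(0.1295,1.0097) cross=-11.293
  mode - wants cross < 0 → take C=(0.1295,1.0097) (cross=-11.293)
ex = (C−B)/|BC| = (0.0897,-0.9960); ey = (0.9960,0.0897)
P = B + -1.23·ex + -2.25·ey = (-2.4909,5.0208)

-2.49 5.02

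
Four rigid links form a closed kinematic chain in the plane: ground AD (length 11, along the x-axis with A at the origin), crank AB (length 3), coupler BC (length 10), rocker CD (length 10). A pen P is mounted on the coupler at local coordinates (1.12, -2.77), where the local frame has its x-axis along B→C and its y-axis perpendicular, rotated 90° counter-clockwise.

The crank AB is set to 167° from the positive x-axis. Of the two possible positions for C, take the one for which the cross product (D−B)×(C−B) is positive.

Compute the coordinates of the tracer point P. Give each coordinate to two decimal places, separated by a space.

A=(0,0), D=(11.00,0)
B = A + 3.00·(cos167°, sin167°) = (-2.9231, 0.6749)
|BD| = 13.9395
circle(B,10.00) ∩ circle(D,10.00): a=6.9697, h=7.1710
  candidates: C₊=(4.3856,7.5000) cross=99.959; C₋=(3.6913,-6.8251) cross=-99.959
  mode + wants cross > 0 → take C=(4.3856,7.5000) (cross=99.959)
ex = (C−B)/|BC| = (0.7309,0.6825); ey = (-0.6825,0.7309)
P = B + 1.12·ex + -2.77·ey = (-0.2140,-0.5852)

-0.21 -0.59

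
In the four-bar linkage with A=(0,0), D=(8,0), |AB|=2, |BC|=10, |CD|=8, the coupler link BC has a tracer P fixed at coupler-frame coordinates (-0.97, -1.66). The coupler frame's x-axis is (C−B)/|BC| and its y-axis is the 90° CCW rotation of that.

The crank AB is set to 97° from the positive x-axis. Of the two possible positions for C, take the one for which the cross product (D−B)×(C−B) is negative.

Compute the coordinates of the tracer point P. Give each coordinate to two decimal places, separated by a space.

A=(0,0), D=(8.00,0)
B = A + 2.00·(cos97°, sin97°) = (-0.2437, 1.9851)
|BD| = 8.4794
circle(B,10.00) ∩ circle(D,8.00): a=6.3625, h=7.7148
  candidates: C₊=(7.7480,7.9960) cross=65.417; C₋=(4.1358,-7.0049) cross=-65.417
  mode - wants cross < 0 → take C=(4.1358,-7.0049) (cross=-65.417)
ex = (C−B)/|BC| = (0.4380,-0.8990); ey = (0.8990,0.4380)
P = B + -0.97·ex + -1.66·ey = (-2.1609,2.1301)

-2.16 2.13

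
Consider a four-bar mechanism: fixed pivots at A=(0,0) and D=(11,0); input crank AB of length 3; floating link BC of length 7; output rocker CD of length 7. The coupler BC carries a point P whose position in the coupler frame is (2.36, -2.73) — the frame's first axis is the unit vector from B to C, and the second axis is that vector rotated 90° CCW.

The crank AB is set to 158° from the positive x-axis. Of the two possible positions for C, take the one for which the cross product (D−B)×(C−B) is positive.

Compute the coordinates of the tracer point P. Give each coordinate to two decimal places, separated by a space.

A=(0,0), D=(11.00,0)
B = A + 3.00·(cos158°, sin158°) = (-2.7816, 1.1238)
|BD| = 13.8273
circle(B,7.00) ∩ circle(D,7.00): a=6.9136, h=1.0961
  candidates: C₊=(4.1983,1.6544) cross=15.156; C₋=(4.0201,-0.5306) cross=-15.156
  mode + wants cross > 0 → take C=(4.1983,1.6544) (cross=15.156)
ex = (C−B)/|BC| = (0.9971,0.0758); ey = (-0.0758,0.9971)
P = B + 2.36·ex + -2.73·ey = (-0.2214,-1.4194)

-0.22 -1.42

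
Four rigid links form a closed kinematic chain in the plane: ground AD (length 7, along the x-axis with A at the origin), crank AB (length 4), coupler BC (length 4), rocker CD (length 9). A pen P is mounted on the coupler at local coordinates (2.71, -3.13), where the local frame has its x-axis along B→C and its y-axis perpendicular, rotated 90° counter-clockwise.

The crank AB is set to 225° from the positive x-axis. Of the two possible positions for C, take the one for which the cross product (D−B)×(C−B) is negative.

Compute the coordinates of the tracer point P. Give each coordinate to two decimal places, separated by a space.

-3.13 -6.96

A=(0,0), D=(7.00,0)
B = A + 4.00·(cos225°, sin225°) = (-2.8284, -2.8284)
|BD| = 10.2273
circle(B,4.00) ∩ circle(D,9.00): a=1.9359, h=3.5003
  candidates: C₊=(-1.9361,1.0708) cross=35.799; C₋=(0.0000,-5.6569) cross=-35.799
  mode - wants cross < 0 → take C=(0.0000,-5.6569) (cross=-35.799)
ex = (C−B)/|BC| = (0.7071,-0.7071); ey = (0.7071,0.7071)
P = B + 2.71·ex + -3.13·ey = (-3.1254,-6.9579)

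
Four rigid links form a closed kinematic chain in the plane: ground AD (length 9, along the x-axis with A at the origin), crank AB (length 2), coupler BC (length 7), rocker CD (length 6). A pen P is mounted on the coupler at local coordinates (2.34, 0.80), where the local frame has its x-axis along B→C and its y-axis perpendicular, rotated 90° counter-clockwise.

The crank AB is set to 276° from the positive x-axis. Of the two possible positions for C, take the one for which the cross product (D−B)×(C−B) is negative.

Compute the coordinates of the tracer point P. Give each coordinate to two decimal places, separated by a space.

A=(0,0), D=(9.00,0)
B = A + 2.00·(cos276°, sin276°) = (0.2091, -1.9890)
|BD| = 9.0132
circle(B,7.00) ∩ circle(D,6.00): a=5.2277, h=4.6552
  candidates: C₊=(4.2806,3.7050) cross=41.958; C₋=(6.3352,-5.3758) cross=-41.958
  mode - wants cross < 0 → take C=(6.3352,-5.3758) (cross=-41.958)
ex = (C−B)/|BC| = (0.8752,-0.4838); ey = (0.4838,0.8752)
P = B + 2.34·ex + 0.80·ey = (2.6440,-2.4210)

2.64 -2.42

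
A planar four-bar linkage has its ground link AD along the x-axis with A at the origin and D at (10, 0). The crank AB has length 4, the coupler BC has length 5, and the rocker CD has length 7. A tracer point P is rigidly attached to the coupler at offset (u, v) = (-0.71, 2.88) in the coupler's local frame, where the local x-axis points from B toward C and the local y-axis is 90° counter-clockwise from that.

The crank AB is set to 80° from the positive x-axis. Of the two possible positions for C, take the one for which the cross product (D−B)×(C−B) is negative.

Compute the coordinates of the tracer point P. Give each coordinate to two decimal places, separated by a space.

A=(0,0), D=(10.00,0)
B = A + 4.00·(cos80°, sin80°) = (0.6946, 3.9392)
|BD| = 10.1049
circle(B,5.00) ∩ circle(D,7.00): a=3.8649, h=3.1722
  candidates: C₊=(5.4903,5.3538) cross=32.054; C₋=(3.0171,-0.4886) cross=-32.054
  mode - wants cross < 0 → take C=(3.0171,-0.4886) (cross=-32.054)
ex = (C−B)/|BC| = (0.4645,-0.8856); ey = (0.8856,0.4645)
P = B + -0.71·ex + 2.88·ey = (2.9153,5.9057)

2.92 5.91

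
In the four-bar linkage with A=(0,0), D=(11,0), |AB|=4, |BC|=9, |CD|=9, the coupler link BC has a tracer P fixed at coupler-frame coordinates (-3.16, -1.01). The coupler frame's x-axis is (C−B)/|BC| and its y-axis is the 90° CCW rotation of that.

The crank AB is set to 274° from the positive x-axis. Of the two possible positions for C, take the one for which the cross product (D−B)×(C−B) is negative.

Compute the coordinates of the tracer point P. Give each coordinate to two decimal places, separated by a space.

A=(0,0), D=(11.00,0)
B = A + 4.00·(cos274°, sin274°) = (0.2790, -3.9903)
|BD| = 11.4395
circle(B,9.00) ∩ circle(D,9.00): a=5.7197, h=6.9487
  candidates: C₊=(3.2157,4.5171) cross=79.490; C₋=(8.0633,-8.5074) cross=-79.490
  mode - wants cross < 0 → take C=(8.0633,-8.5074) (cross=-79.490)
ex = (C−B)/|BC| = (0.8649,-0.5019); ey = (0.5019,0.8649)
P = B + -3.16·ex + -1.01·ey = (-2.9611,-3.2778)

-2.96 -3.28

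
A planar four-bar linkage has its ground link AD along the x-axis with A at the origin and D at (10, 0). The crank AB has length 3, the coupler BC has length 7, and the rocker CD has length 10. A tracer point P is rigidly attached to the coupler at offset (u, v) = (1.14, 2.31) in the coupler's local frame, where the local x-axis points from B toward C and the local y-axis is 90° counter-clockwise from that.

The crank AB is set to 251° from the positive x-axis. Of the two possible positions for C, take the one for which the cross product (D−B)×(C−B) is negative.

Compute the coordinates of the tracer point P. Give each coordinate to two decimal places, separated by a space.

A=(0,0), D=(10.00,0)
B = A + 3.00·(cos251°, sin251°) = (-0.9767, -2.8366)
|BD| = 11.3373
circle(B,7.00) ∩ circle(D,10.00): a=3.4194, h=6.1080
  candidates: C₊=(0.8058,3.9327) cross=69.248; C₋=(3.8622,-7.8947) cross=-69.248
  mode - wants cross < 0 → take C=(3.8622,-7.8947) (cross=-69.248)
ex = (C−B)/|BC| = (0.6913,-0.7226); ey = (0.7226,0.6913)
P = B + 1.14·ex + 2.31·ey = (1.4805,-2.0635)

1.48 -2.06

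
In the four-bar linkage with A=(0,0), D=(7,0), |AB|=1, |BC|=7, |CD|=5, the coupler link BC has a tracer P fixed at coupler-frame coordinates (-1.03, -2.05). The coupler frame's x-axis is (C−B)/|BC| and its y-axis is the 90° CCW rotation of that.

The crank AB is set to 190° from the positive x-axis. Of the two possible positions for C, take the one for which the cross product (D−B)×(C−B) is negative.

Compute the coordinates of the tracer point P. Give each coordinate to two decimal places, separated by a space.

-3.04 -1.19

A=(0,0), D=(7.00,0)
B = A + 1.00·(cos190°, sin190°) = (-0.9848, -0.1736)
|BD| = 7.9867
circle(B,7.00) ∩ circle(D,5.00): a=5.4958, h=4.3354
  candidates: C₊=(4.4155,4.2802) cross=34.625; C₋=(4.6040,-4.3885) cross=-34.625
  mode - wants cross < 0 → take C=(4.6040,-4.3885) (cross=-34.625)
ex = (C−B)/|BC| = (0.7984,-0.6021); ey = (0.6021,0.7984)
P = B + -1.03·ex + -2.05·ey = (-3.0415,-1.1902)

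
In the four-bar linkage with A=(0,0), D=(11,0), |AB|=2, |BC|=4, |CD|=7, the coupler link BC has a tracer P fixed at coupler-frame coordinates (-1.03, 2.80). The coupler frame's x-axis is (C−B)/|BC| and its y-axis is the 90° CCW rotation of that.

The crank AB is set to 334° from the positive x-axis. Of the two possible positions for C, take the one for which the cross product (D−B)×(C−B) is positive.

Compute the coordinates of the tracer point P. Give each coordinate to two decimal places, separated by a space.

-1.01 0.12

A=(0,0), D=(11.00,0)
B = A + 2.00·(cos334°, sin334°) = (1.7976, -0.8767)
|BD| = 9.2441
circle(B,4.00) ∩ circle(D,7.00): a=2.8371, h=2.8197
  candidates: C₊=(4.3545,2.1993) cross=26.066; C₋=(4.8893,-3.4147) cross=-26.066
  mode + wants cross > 0 → take C=(4.3545,2.1993) (cross=26.066)
ex = (C−B)/|BC| = (0.6392,0.7690); ey = (-0.7690,0.6392)
P = B + -1.03·ex + 2.80·ey = (-1.0141,0.1210)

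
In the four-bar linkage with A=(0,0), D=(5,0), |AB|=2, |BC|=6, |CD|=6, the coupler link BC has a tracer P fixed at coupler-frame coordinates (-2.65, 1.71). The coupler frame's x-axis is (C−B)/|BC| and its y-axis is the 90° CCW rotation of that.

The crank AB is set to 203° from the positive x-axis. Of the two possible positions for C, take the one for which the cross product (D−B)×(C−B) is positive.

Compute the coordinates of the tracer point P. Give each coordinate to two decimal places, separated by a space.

-4.61 -2.29

A=(0,0), D=(5.00,0)
B = A + 2.00·(cos203°, sin203°) = (-1.8410, -0.7815)
|BD| = 6.8855
circle(B,6.00) ∩ circle(D,6.00): a=3.4427, h=4.9140
  candidates: C₊=(1.0218,4.4915) cross=33.835; C₋=(2.1372,-5.2730) cross=-33.835
  mode + wants cross > 0 → take C=(1.0218,4.4915) (cross=33.835)
ex = (C−B)/|BC| = (0.4771,0.8788); ey = (-0.8788,0.4771)
P = B + -2.65·ex + 1.71·ey = (-4.6082,-2.2945)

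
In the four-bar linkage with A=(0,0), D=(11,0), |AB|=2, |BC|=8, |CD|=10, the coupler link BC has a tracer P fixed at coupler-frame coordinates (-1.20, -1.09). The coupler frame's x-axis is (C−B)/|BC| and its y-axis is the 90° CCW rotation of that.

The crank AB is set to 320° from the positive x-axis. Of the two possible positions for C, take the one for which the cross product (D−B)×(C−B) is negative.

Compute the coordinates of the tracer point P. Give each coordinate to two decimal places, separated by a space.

A=(0,0), D=(11.00,0)
B = A + 2.00·(cos320°, sin320°) = (1.5321, -1.2856)
|BD| = 9.5548
circle(B,8.00) ∩ circle(D,10.00): a=2.8935, h=7.4584
  candidates: C₊=(3.3958,6.4943) cross=71.263; C₋=(5.4028,-8.2868) cross=-71.263
  mode - wants cross < 0 → take C=(5.4028,-8.2868) (cross=-71.263)
ex = (C−B)/|BC| = (0.4838,-0.8752); ey = (0.8752,0.4838)
P = B + -1.20·ex + -1.09·ey = (-0.0024,-0.7628)

-0.00 -0.76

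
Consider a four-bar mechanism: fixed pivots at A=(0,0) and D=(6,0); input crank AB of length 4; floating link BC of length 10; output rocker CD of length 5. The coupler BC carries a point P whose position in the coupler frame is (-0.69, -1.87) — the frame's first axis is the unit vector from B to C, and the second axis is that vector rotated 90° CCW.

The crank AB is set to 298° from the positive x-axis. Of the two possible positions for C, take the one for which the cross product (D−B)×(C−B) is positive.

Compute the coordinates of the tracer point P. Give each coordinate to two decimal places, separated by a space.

3.05 -5.14

A=(0,0), D=(6.00,0)
B = A + 4.00·(cos298°, sin298°) = (1.8779, -3.5318)
|BD| = 5.4282
circle(B,10.00) ∩ circle(D,5.00): a=9.6225, h=2.7218
  candidates: C₊=(7.4142,4.7958) cross=14.774; C₋=(10.9560,0.6621) cross=-14.774
  mode + wants cross > 0 → take C=(7.4142,4.7958) (cross=14.774)
ex = (C−B)/|BC| = (0.5536,0.8328); ey = (-0.8328,0.5536)
P = B + -0.69·ex + -1.87·ey = (3.0531,-5.1417)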